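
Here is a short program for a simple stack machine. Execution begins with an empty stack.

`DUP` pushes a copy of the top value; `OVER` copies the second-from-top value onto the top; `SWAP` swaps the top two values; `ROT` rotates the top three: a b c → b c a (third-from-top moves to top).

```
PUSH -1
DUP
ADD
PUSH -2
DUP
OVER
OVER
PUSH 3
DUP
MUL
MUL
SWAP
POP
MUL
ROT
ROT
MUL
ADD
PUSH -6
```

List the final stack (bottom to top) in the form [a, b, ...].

[40, -6]

PUSH -1 → [-1]
DUP     → [-1, -1]
ADD     → [-2]
PUSH -2 → [-2, -2]
DUP     → [-2, -2, -2]
OVER    → [-2, -2, -2, -2]
OVER    → [-2, -2, -2, -2, -2]
PUSH 3  → [-2, -2, -2, -2, -2, 3]
DUP     → [-2, -2, -2, -2, -2, 3, 3]
MUL     → [-2, -2, -2, -2, -2, 9]
MUL     → [-2, -2, -2, -2, -18]
SWAP    → [-2, -2, -2, -18, -2]
POP     → [-2, -2, -2, -18]
MUL     → [-2, -2, 36]
ROT     → [-2, 36, -2]
ROT     → [36, -2, -2]
MUL     → [36, 4]
ADD     → [40]
PUSH -6 → [40, -6]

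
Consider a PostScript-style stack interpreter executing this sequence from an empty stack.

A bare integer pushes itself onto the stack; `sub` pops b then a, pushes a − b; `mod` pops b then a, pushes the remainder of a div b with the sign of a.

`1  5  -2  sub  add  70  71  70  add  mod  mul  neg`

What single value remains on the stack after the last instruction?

-560

1   → 1
5   → 1 5
-2  → 1 5 -2
sub → 1 7
add → 8
70  → 8 70
71  → 8 70 71
70  → 8 70 71 70
add → 8 70 141
mod → 8 70
mul → 560
neg → -560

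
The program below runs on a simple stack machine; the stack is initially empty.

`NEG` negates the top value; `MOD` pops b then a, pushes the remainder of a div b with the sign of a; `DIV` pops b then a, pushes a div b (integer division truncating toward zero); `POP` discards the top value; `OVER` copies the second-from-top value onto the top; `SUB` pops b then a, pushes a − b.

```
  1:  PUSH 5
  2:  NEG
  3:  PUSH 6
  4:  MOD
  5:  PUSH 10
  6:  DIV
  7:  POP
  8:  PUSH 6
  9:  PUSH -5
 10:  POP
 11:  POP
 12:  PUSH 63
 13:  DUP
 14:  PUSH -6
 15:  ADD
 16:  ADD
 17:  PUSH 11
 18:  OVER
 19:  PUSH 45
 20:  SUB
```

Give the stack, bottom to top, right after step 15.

PUSH 5   [5]
NEG      [-5]
PUSH 6   [-5, 6]
MOD      [-5]
PUSH 10  [-5, 10]
DIV      [0]
POP      []
PUSH 6   [6]
PUSH -5  [6, -5]
POP      [6]
POP      []
PUSH 63  [63]
DUP      [63, 63]
PUSH -6  [63, 63, -6]
ADD      [63, 57]

[63, 57]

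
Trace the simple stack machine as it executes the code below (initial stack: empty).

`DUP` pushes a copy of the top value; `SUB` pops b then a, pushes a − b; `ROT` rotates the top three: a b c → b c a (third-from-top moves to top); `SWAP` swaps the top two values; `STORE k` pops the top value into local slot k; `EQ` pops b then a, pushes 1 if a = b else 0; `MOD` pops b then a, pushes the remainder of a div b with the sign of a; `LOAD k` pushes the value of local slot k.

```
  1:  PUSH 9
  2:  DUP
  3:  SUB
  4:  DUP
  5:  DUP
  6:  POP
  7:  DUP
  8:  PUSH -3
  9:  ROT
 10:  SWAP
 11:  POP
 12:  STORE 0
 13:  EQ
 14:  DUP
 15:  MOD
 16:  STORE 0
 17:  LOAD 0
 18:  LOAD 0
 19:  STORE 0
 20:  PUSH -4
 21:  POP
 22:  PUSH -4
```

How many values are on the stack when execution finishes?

2

PUSH 9  → 9
DUP     → 9 9
SUB     → 0
DUP     → 0 0
DUP     → 0 0 0
POP     → 0 0
DUP     → 0 0 0
PUSH -3 → 0 0 0 -3
ROT     → 0 0 -3 0
SWAP    → 0 0 0 -3
POP     → 0 0 0
STORE 0 → 0 0
EQ      → 1
DUP     → 1 1
MOD     → 0
STORE 0 → (empty)
LOAD 0  → 0
LOAD 0  → 0 0
STORE 0 → 0
PUSH -4 → 0 -4
POP     → 0
PUSH -4 → 0 -4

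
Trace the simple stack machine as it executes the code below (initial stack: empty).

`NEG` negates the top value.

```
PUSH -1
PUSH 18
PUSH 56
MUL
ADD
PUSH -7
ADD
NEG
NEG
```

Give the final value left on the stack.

PUSH -1 : [-1]
PUSH 18 : [-1, 18]
PUSH 56 : [-1, 18, 56]
MUL     : [-1, 1008]
ADD     : [1007]
PUSH -7 : [1007, -7]
ADD     : [1000]
NEG     : [-1000]
NEG     : [1000]

1000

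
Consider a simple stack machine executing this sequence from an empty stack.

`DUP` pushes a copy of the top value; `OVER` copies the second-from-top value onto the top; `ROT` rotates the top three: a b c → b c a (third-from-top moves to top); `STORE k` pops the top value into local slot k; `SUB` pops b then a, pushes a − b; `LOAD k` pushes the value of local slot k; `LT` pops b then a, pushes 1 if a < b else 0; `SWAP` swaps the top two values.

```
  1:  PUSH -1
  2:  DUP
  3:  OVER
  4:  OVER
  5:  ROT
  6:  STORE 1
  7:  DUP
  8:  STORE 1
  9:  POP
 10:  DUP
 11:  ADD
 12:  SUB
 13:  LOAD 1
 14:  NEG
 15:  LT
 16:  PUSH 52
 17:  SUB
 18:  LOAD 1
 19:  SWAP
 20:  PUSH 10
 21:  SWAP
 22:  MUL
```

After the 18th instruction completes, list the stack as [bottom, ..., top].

PUSH -1 → -1
DUP     → -1 -1
OVER    → -1 -1 -1
OVER    → -1 -1 -1 -1
ROT     → -1 -1 -1 -1
STORE 1 → -1 -1 -1
DUP     → -1 -1 -1 -1
STORE 1 → -1 -1 -1
POP     → -1 -1
DUP     → -1 -1 -1
ADD     → -1 -2
SUB     → 1
LOAD 1  → 1 -1
NEG     → 1 1
LT      → 0
PUSH 52 → 0 52
SUB     → -52
LOAD 1  → -52 -1

[-52, -1]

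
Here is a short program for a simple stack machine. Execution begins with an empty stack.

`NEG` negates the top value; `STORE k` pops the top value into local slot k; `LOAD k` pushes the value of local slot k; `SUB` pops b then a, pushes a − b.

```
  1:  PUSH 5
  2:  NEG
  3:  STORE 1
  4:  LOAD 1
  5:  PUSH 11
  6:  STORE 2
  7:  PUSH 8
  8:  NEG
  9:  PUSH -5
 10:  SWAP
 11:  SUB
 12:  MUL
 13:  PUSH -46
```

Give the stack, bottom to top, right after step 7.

[-5, 8]

PUSH 5  -> [5]
NEG     -> [-5]
STORE 1 -> []
LOAD 1  -> [-5]
PUSH 11 -> [-5, 11]
STORE 2 -> [-5]
PUSH 8  -> [-5, 8]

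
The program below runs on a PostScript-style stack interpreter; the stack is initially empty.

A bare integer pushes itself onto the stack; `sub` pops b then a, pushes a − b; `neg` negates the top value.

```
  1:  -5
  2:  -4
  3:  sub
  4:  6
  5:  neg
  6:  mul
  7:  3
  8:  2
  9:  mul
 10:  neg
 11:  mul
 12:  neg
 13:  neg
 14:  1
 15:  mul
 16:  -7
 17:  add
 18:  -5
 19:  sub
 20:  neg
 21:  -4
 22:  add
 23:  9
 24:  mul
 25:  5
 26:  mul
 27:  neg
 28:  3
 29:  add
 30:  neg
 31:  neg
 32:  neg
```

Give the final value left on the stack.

-5  -> -5
-4  -> -5 -4
sub -> -1
6   -> -1 6
neg -> -1 -6
mul -> 6
3   -> 6 3
2   -> 6 3 2
mul -> 6 6
neg -> 6 -6
mul -> -36
neg -> 36
neg -> -36
1   -> -36 1
mul -> -36
-7  -> -36 -7
add -> -43
-5  -> -43 -5
sub -> -38
neg -> 38
-4  -> 38 -4
add -> 34
9   -> 34 9
mul -> 306
5   -> 306 5
mul -> 1530
neg -> -1530
3   -> -1530 3
add -> -1527
neg -> 1527
neg -> -1527
neg -> 1527

1527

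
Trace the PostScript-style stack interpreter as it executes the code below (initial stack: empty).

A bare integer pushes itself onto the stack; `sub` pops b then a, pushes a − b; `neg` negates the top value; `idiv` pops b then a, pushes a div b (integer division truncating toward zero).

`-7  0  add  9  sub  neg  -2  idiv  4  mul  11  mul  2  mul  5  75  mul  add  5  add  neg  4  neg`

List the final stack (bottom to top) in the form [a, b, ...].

[324, -4]

-7   -> [-7]
0    -> [-7, 0]
add  -> [-7]
9    -> [-7, 9]
sub  -> [-16]
neg  -> [16]
-2   -> [16, -2]
idiv -> [-8]
4    -> [-8, 4]
mul  -> [-32]
11   -> [-32, 11]
mul  -> [-352]
2    -> [-352, 2]
mul  -> [-704]
5    -> [-704, 5]
75   -> [-704, 5, 75]
mul  -> [-704, 375]
add  -> [-329]
5    -> [-329, 5]
add  -> [-324]
neg  -> [324]
4    -> [324, 4]
neg  -> [324, -4]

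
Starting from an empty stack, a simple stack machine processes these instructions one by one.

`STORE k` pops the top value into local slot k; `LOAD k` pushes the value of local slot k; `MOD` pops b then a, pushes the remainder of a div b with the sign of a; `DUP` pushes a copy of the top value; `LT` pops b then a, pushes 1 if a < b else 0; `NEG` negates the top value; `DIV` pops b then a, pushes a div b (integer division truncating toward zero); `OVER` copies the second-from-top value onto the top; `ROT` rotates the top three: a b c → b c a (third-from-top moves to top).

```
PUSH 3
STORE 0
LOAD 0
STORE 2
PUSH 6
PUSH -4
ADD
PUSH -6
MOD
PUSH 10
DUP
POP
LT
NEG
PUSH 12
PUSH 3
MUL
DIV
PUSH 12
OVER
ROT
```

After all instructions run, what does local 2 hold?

3

PUSH 3   3
STORE 0  (empty)
LOAD 0   3
STORE 2  (empty)
PUSH 6   6
PUSH -4  6 -4
ADD      2
PUSH -6  2 -6
MOD      2
PUSH 10  2 10
DUP      2 10 10
POP      2 10
LT       1
NEG      -1
PUSH 12  -1 12
PUSH 3   -1 12 3
MUL      -1 36
DIV      0
PUSH 12  0 12
OVER     0 12 0
ROT      12 0 0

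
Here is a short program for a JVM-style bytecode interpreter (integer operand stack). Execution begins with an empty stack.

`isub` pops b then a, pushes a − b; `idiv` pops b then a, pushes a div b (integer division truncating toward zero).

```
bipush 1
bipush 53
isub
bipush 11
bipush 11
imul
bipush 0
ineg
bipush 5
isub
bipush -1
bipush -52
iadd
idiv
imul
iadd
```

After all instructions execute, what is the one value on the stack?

-52

bipush 1   : [1]
bipush 53  : [1, 53]
isub       : [-52]
bipush 11  : [-52, 11]
bipush 11  : [-52, 11, 11]
imul       : [-52, 121]
bipush 0   : [-52, 121, 0]
ineg       : [-52, 121, 0]
bipush 5   : [-52, 121, 0, 5]
isub       : [-52, 121, -5]
bipush -1  : [-52, 121, -5, -1]
bipush -52 : [-52, 121, -5, -1, -52]
iadd       : [-52, 121, -5, -53]
idiv       : [-52, 121, 0]
imul       : [-52, 0]
iadd       : [-52]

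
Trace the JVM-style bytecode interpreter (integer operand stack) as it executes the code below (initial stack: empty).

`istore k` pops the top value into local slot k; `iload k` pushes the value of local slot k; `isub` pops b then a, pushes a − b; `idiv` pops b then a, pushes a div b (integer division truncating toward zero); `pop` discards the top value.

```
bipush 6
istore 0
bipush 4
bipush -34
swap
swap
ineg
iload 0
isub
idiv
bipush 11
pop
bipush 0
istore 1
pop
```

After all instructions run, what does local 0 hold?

bipush 6   -> [6]
istore 0   -> []
bipush 4   -> [4]
bipush -34 -> [4, -34]
swap       -> [-34, 4]
swap       -> [4, -34]
ineg       -> [4, 34]
iload 0    -> [4, 34, 6]
isub       -> [4, 28]
idiv       -> [0]
bipush 11  -> [0, 11]
pop        -> [0]
bipush 0   -> [0, 0]
istore 1   -> [0]
pop        -> []

6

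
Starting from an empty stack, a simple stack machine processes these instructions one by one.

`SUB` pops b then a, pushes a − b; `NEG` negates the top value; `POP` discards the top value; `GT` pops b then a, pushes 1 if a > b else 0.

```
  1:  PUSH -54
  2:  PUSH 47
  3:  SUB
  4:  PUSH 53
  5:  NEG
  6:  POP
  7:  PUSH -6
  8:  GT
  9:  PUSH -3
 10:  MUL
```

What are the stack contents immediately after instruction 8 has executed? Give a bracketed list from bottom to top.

[0]

PUSH -54 → [-54]
PUSH 47  → [-54, 47]
SUB      → [-101]
PUSH 53  → [-101, 53]
NEG      → [-101, -53]
POP      → [-101]
PUSH -6  → [-101, -6]
GT       → [0]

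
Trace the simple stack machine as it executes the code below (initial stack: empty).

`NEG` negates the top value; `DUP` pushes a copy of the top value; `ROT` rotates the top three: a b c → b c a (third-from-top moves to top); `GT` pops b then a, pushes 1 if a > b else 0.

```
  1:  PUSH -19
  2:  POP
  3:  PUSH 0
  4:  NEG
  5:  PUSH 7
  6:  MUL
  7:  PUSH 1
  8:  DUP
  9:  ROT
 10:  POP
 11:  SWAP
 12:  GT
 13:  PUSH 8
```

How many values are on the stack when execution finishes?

2

PUSH -19 : [-19]
POP      : []
PUSH 0   : [0]
NEG      : [0]
PUSH 7   : [0, 7]
MUL      : [0]
PUSH 1   : [0, 1]
DUP      : [0, 1, 1]
ROT      : [1, 1, 0]
POP      : [1, 1]
SWAP     : [1, 1]
GT       : [0]
PUSH 8   : [0, 8]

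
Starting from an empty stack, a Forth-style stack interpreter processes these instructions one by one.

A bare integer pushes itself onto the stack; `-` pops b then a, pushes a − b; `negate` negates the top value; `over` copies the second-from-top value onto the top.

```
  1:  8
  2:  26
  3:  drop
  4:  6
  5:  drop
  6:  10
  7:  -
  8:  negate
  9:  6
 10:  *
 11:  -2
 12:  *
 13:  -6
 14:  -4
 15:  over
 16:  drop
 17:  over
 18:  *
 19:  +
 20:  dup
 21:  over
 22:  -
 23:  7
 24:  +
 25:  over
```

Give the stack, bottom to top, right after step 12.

8      : [8]
26     : [8, 26]
drop   : [8]
6      : [8, 6]
drop   : [8]
10     : [8, 10]
-      : [-2]
negate : [2]
6      : [2, 6]
*      : [12]
-2     : [12, -2]
*      : [-24]

[-24]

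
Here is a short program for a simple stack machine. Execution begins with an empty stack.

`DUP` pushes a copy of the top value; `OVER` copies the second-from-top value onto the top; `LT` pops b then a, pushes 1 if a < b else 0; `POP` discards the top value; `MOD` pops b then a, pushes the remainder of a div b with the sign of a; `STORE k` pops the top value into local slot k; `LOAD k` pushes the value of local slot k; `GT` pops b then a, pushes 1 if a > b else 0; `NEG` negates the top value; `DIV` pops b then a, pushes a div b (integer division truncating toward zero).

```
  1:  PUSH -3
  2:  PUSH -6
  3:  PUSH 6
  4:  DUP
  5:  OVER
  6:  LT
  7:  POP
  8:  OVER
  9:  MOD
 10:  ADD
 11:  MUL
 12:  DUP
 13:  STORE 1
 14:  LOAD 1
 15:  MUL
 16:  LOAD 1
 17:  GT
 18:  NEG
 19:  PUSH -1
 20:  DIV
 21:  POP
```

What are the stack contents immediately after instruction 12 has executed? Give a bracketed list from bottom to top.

PUSH -3 -> [-3]
PUSH -6 -> [-3, -6]
PUSH 6  -> [-3, -6, 6]
DUP     -> [-3, -6, 6, 6]
OVER    -> [-3, -6, 6, 6, 6]
LT      -> [-3, -6, 6, 0]
POP     -> [-3, -6, 6]
OVER    -> [-3, -6, 6, -6]
MOD     -> [-3, -6, 0]
ADD     -> [-3, -6]
MUL     -> [18]
DUP     -> [18, 18]

[18, 18]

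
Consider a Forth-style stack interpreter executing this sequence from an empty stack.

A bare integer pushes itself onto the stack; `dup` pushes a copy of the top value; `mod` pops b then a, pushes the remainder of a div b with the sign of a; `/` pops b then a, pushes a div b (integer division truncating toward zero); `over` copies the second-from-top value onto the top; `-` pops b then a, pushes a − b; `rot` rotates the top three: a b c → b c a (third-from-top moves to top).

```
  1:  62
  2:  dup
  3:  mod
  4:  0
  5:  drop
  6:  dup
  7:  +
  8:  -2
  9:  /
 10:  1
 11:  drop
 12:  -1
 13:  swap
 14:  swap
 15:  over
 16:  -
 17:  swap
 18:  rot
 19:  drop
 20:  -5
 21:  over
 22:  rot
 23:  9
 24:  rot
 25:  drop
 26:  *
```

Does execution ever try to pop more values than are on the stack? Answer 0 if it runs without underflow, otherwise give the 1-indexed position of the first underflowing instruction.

18

62   : 62
dup  : 62 62
mod  : 0
0    : 0 0
drop : 0
dup  : 0 0
+    : 0
-2   : 0 -2
/    : 0
1    : 0 1
drop : 0
-1   : 0 -1
swap : -1 0
swap : 0 -1
over : 0 -1 0
-    : 0 -1
swap : -1 0
rot  — needs 3 operands, stack has 2 → underflow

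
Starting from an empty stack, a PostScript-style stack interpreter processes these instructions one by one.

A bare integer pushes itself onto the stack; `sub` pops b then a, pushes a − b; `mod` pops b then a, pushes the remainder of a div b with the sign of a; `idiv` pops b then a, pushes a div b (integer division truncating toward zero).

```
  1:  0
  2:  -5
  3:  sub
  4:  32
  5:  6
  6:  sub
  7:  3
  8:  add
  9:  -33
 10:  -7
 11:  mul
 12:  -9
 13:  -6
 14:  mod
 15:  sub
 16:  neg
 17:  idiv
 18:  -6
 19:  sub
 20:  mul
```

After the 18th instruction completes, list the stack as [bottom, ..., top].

[5, 0, -6]

0    -> [0]
-5   -> [0, -5]
sub  -> [5]
32   -> [5, 32]
6    -> [5, 32, 6]
sub  -> [5, 26]
3    -> [5, 26, 3]
add  -> [5, 29]
-33  -> [5, 29, -33]
-7   -> [5, 29, -33, -7]
mul  -> [5, 29, 231]
-9   -> [5, 29, 231, -9]
-6   -> [5, 29, 231, -9, -6]
mod  -> [5, 29, 231, -3]
sub  -> [5, 29, 234]
neg  -> [5, 29, -234]
idiv -> [5, 0]
-6   -> [5, 0, -6]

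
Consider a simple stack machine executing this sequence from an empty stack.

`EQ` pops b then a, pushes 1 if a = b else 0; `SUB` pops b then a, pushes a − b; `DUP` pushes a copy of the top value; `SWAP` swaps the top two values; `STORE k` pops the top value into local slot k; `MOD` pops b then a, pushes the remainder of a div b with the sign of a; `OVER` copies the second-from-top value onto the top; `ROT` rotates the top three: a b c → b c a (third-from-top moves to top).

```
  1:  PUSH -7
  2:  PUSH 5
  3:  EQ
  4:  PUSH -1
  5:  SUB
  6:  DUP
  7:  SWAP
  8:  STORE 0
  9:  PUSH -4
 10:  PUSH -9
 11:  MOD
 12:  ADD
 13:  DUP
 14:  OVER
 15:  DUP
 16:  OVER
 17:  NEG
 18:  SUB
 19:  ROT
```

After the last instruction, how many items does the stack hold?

PUSH -7  -7
PUSH 5   -7 5
EQ       0
PUSH -1  0 -1
SUB      1
DUP      1 1
SWAP     1 1
STORE 0  1
PUSH -4  1 -4
PUSH -9  1 -4 -9
MOD      1 -4
ADD      -3
DUP      -3 -3
OVER     -3 -3 -3
DUP      -3 -3 -3 -3
OVER     -3 -3 -3 -3 -3
NEG      -3 -3 -3 -3 3
SUB      -3 -3 -3 -6
ROT      -3 -3 -6 -3

4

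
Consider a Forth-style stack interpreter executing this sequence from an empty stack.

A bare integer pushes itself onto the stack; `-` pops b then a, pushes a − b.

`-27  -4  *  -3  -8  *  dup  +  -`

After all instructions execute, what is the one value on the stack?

-27 : -27
-4  : -27 -4
*   : 108
-3  : 108 -3
-8  : 108 -3 -8
*   : 108 24
dup : 108 24 24
+   : 108 48
-   : 60

60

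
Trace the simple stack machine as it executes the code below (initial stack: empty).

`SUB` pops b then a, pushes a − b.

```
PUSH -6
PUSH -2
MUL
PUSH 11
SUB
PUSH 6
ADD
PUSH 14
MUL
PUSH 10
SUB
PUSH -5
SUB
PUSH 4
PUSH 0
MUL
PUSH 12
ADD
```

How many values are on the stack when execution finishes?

2

PUSH -6 -> [-6]
PUSH -2 -> [-6, -2]
MUL     -> [12]
PUSH 11 -> [12, 11]
SUB     -> [1]
PUSH 6  -> [1, 6]
ADD     -> [7]
PUSH 14 -> [7, 14]
MUL     -> [98]
PUSH 10 -> [98, 10]
SUB     -> [88]
PUSH -5 -> [88, -5]
SUB     -> [93]
PUSH 4  -> [93, 4]
PUSH 0  -> [93, 4, 0]
MUL     -> [93, 0]
PUSH 12 -> [93, 0, 12]
ADD     -> [93, 12]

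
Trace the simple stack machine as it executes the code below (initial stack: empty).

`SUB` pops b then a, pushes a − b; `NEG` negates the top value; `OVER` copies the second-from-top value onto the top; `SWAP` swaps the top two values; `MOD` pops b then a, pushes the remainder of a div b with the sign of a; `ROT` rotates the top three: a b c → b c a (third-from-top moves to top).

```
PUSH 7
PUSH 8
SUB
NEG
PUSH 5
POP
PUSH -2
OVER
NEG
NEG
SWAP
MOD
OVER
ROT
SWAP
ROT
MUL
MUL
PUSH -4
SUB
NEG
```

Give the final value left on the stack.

PUSH 7  : 7
PUSH 8  : 7 8
SUB     : -1
NEG     : 1
PUSH 5  : 1 5
POP     : 1
PUSH -2 : 1 -2
OVER    : 1 -2 1
NEG     : 1 -2 -1
NEG     : 1 -2 1
SWAP    : 1 1 -2
MOD     : 1 1
OVER    : 1 1 1
ROT     : 1 1 1
SWAP    : 1 1 1
ROT     : 1 1 1
MUL     : 1 1
MUL     : 1
PUSH -4 : 1 -4
SUB     : 5
NEG     : -5

-5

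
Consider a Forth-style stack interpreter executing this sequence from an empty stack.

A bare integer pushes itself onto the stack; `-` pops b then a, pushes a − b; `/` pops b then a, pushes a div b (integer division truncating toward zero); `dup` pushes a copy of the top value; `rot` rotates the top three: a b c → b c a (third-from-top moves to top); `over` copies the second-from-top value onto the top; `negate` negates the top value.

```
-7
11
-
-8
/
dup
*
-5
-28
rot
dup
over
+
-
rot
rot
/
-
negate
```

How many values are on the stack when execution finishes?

1

-7     → -7
11     → -7 11
-      → -18
-8     → -18 -8
/      → 2
dup    → 2 2
*      → 4
-5     → 4 -5
-28    → 4 -5 -28
rot    → -5 -28 4
dup    → -5 -28 4 4
over   → -5 -28 4 4 4
+      → -5 -28 4 8
-      → -5 -28 -4
rot    → -28 -4 -5
rot    → -4 -5 -28
/      → -4 0
-      → -4
negate → 4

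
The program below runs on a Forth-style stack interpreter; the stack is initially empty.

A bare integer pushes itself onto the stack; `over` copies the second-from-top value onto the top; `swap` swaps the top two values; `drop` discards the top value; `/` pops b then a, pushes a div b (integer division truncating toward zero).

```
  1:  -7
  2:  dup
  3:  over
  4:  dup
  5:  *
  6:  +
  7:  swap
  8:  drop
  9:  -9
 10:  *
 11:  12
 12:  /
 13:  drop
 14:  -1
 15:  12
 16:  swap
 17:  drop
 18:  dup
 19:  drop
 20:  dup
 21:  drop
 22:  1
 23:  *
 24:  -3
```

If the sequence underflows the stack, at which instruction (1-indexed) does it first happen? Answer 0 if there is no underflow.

0

-7    -7
dup   -7 -7
over  -7 -7 -7
dup   -7 -7 -7 -7
*     -7 -7 49
+     -7 42
swap  42 -7
drop  42
-9    42 -9
*     -378
12    -378 12
/     -31
drop  (empty)
-1    -1
12    -1 12
swap  12 -1
drop  12
dup   12 12
drop  12
dup   12 12
drop  12
1     12 1
*     12
-3    12 -3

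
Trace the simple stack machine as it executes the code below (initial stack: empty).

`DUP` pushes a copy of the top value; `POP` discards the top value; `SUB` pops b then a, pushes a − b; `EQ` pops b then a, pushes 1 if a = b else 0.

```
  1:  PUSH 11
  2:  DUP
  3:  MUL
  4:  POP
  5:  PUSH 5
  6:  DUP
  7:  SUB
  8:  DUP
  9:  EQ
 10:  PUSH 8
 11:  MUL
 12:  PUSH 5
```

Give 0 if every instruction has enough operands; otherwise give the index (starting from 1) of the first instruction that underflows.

0

PUSH 11 : 11
DUP     : 11 11
MUL     : 121
POP     : (empty)
PUSH 5  : 5
DUP     : 5 5
SUB     : 0
DUP     : 0 0
EQ      : 1
PUSH 8  : 1 8
MUL     : 8
PUSH 5  : 8 5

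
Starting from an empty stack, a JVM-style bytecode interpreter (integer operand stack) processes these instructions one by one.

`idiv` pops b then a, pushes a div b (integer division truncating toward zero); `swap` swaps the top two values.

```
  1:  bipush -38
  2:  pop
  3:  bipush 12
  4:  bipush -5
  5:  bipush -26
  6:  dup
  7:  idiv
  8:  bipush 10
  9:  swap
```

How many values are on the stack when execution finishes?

bipush -38 : -38
pop        : (empty)
bipush 12  : 12
bipush -5  : 12 -5
bipush -26 : 12 -5 -26
dup        : 12 -5 -26 -26
idiv       : 12 -5 1
bipush 10  : 12 -5 1 10
swap       : 12 -5 10 1

4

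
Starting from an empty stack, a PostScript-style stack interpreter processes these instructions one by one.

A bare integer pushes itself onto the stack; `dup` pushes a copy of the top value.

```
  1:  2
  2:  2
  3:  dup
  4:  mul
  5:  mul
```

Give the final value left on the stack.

2    2
2    2 2
dup  2 2 2
mul  2 4
mul  8

8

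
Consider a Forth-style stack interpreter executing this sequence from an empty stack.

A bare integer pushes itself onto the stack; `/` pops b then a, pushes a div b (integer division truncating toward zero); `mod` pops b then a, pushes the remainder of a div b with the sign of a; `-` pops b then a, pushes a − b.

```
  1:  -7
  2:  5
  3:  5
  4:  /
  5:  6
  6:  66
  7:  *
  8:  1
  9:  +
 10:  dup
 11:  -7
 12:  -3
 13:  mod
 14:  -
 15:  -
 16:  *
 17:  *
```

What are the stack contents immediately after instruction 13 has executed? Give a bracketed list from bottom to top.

[-7, 1, 397, 397, -1]

-7  : -7
5   : -7 5
5   : -7 5 5
/   : -7 1
6   : -7 1 6
66  : -7 1 6 66
*   : -7 1 396
1   : -7 1 396 1
+   : -7 1 397
dup : -7 1 397 397
-7  : -7 1 397 397 -7
-3  : -7 1 397 397 -7 -3
mod : -7 1 397 397 -1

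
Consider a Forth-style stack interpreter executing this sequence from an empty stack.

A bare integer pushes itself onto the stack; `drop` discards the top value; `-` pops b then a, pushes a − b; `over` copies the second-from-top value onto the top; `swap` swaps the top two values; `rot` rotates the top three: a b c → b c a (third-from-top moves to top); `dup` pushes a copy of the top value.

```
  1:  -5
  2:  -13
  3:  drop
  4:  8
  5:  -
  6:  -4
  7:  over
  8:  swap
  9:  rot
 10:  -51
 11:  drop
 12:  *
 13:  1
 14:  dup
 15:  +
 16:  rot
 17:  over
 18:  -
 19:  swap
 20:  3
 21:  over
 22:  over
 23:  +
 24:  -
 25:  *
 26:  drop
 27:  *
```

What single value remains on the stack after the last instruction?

-5   : -5
-13  : -5 -13
drop : -5
8    : -5 8
-    : -13
-4   : -13 -4
over : -13 -4 -13
swap : -13 -13 -4
rot  : -13 -4 -13
-51  : -13 -4 -13 -51
drop : -13 -4 -13
*    : -13 52
1    : -13 52 1
dup  : -13 52 1 1
+    : -13 52 2
rot  : 52 2 -13
over : 52 2 -13 2
-    : 52 2 -15
swap : 52 -15 2
3    : 52 -15 2 3
over : 52 -15 2 3 2
over : 52 -15 2 3 2 3
+    : 52 -15 2 3 5
-    : 52 -15 2 -2
*    : 52 -15 -4
drop : 52 -15
*    : -780

-780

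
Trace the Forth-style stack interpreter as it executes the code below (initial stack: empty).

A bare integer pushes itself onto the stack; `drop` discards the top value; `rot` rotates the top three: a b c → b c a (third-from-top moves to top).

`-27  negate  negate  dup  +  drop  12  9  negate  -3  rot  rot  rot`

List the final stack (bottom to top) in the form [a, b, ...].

[12, -9, -3]

-27    : -27
negate : 27
negate : -27
dup    : -27 -27
+      : -54
drop   : (empty)
12     : 12
9      : 12 9
negate : 12 -9
-3     : 12 -9 -3
rot    : -9 -3 12
rot    : -3 12 -9
rot    : 12 -9 -3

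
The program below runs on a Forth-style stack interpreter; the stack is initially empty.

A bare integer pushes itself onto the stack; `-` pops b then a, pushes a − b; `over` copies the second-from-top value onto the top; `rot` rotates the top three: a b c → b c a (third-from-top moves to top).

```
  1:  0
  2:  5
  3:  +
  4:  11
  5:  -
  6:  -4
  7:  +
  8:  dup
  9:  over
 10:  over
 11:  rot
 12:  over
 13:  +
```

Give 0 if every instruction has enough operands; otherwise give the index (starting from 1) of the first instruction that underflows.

0    : 0
5    : 0 5
+    : 5
11   : 5 11
-    : -6
-4   : -6 -4
+    : -10
dup  : -10 -10
over : -10 -10 -10
over : -10 -10 -10 -10
rot  : -10 -10 -10 -10
over : -10 -10 -10 -10 -10
+    : -10 -10 -10 -20

0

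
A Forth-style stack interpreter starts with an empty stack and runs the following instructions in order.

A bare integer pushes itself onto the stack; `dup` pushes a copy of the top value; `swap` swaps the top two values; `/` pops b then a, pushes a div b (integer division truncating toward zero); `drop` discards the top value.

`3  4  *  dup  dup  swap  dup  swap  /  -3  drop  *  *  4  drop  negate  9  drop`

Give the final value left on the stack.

3       3
4       3 4
*       12
dup     12 12
dup     12 12 12
swap    12 12 12
dup     12 12 12 12
swap    12 12 12 12
/       12 12 1
-3      12 12 1 -3
drop    12 12 1
*       12 12
*       144
4       144 4
drop    144
negate  -144
9       -144 9
drop    -144

-144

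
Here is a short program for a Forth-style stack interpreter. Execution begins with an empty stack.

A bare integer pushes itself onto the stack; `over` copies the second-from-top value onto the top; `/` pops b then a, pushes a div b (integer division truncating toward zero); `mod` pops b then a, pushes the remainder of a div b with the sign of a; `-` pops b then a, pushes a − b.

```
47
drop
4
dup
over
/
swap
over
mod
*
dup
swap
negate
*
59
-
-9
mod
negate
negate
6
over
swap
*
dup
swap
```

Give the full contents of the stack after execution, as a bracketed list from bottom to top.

[-5, -30, -30]

47     → [47]
drop   → []
4      → [4]
dup    → [4, 4]
over   → [4, 4, 4]
/      → [4, 1]
swap   → [1, 4]
over   → [1, 4, 1]
mod    → [1, 0]
*      → [0]
dup    → [0, 0]
swap   → [0, 0]
negate → [0, 0]
*      → [0]
59     → [0, 59]
-      → [-59]
-9     → [-59, -9]
mod    → [-5]
negate → [5]
negate → [-5]
6      → [-5, 6]
over   → [-5, 6, -5]
swap   → [-5, -5, 6]
*      → [-5, -30]
dup    → [-5, -30, -30]
swap   → [-5, -30, -30]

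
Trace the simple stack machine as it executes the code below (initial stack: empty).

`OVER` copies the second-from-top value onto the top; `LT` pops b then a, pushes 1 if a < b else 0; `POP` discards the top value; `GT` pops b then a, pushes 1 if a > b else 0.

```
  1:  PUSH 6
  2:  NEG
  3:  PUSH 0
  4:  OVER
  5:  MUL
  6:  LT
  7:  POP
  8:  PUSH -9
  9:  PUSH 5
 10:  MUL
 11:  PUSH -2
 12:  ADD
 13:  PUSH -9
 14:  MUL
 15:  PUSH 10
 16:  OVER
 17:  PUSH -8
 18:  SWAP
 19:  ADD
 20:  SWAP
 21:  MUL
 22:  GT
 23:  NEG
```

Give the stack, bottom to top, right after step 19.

[423, 10, 415]

PUSH 6  : 6
NEG     : -6
PUSH 0  : -6 0
OVER    : -6 0 -6
MUL     : -6 0
LT      : 1
POP     : (empty)
PUSH -9 : -9
PUSH 5  : -9 5
MUL     : -45
PUSH -2 : -45 -2
ADD     : -47
PUSH -9 : -47 -9
MUL     : 423
PUSH 10 : 423 10
OVER    : 423 10 423
PUSH -8 : 423 10 423 -8
SWAP    : 423 10 -8 423
ADD     : 423 10 415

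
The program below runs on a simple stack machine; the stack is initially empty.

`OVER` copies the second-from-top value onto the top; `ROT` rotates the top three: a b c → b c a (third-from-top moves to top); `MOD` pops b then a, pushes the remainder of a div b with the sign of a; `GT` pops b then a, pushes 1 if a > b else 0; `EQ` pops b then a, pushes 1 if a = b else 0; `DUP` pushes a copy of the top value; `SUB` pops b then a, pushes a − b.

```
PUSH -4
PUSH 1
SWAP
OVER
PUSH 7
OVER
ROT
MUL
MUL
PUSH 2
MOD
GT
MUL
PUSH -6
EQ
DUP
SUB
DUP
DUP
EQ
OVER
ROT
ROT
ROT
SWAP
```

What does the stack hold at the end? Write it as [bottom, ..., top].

PUSH -4  -4
PUSH 1   -4 1
SWAP     1 -4
OVER     1 -4 1
PUSH 7   1 -4 1 7
OVER     1 -4 1 7 1
ROT      1 -4 7 1 1
MUL      1 -4 7 1
MUL      1 -4 7
PUSH 2   1 -4 7 2
MOD      1 -4 1
GT       1 0
MUL      0
PUSH -6  0 -6
EQ       0
DUP      0 0
SUB      0
DUP      0 0
DUP      0 0 0
EQ       0 1
OVER     0 1 0
ROT      1 0 0
ROT      0 0 1
ROT      0 1 0
SWAP     0 0 1

[0, 0, 1]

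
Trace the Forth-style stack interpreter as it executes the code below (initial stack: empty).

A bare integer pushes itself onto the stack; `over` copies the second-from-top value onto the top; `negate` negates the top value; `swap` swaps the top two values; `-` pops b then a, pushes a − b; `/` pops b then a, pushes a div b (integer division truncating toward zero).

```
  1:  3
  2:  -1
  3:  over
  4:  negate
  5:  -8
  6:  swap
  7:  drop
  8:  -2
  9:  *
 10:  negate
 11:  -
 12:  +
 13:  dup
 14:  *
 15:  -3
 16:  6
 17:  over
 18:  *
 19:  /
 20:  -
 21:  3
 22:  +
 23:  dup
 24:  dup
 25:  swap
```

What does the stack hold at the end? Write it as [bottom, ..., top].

[327, 327, 327]

3      -> [3]
-1     -> [3, -1]
over   -> [3, -1, 3]
negate -> [3, -1, -3]
-8     -> [3, -1, -3, -8]
swap   -> [3, -1, -8, -3]
drop   -> [3, -1, -8]
-2     -> [3, -1, -8, -2]
*      -> [3, -1, 16]
negate -> [3, -1, -16]
-      -> [3, 15]
+      -> [18]
dup    -> [18, 18]
*      -> [324]
-3     -> [324, -3]
6      -> [324, -3, 6]
over   -> [324, -3, 6, -3]
*      -> [324, -3, -18]
/      -> [324, 0]
-      -> [324]
3      -> [324, 3]
+      -> [327]
dup    -> [327, 327]
dup    -> [327, 327, 327]
swap   -> [327, 327, 327]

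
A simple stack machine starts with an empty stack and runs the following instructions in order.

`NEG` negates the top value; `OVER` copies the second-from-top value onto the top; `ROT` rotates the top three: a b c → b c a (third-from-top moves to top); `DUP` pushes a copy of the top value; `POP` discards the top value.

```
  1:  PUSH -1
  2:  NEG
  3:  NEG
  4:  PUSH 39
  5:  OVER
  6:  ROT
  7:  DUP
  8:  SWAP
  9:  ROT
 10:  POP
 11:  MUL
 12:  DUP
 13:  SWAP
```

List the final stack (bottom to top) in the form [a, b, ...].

[39, 1, 1]

PUSH -1 : [-1]
NEG     : [1]
NEG     : [-1]
PUSH 39 : [-1, 39]
OVER    : [-1, 39, -1]
ROT     : [39, -1, -1]
DUP     : [39, -1, -1, -1]
SWAP    : [39, -1, -1, -1]
ROT     : [39, -1, -1, -1]
POP     : [39, -1, -1]
MUL     : [39, 1]
DUP     : [39, 1, 1]
SWAP    : [39, 1, 1]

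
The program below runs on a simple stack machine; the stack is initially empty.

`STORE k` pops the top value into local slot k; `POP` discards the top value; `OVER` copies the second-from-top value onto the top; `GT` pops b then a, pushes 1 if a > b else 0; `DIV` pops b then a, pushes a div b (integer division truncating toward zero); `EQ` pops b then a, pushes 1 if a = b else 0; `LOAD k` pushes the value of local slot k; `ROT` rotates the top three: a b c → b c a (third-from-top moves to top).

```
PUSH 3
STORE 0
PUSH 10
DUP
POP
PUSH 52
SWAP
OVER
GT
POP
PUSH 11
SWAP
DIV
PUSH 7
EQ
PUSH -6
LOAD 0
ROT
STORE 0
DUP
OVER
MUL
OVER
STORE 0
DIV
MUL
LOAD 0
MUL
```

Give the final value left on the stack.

PUSH 3  -> 3
STORE 0 -> (empty)
PUSH 10 -> 10
DUP     -> 10 10
POP     -> 10
PUSH 52 -> 10 52
SWAP    -> 52 10
OVER    -> 52 10 52
GT      -> 52 0
POP     -> 52
PUSH 11 -> 52 11
SWAP    -> 11 52
DIV     -> 0
PUSH 7  -> 0 7
EQ      -> 0
PUSH -6 -> 0 -6
LOAD 0  -> 0 -6 3
ROT     -> -6 3 0
STORE 0 -> -6 3
DUP     -> -6 3 3
OVER    -> -6 3 3 3
MUL     -> -6 3 9
OVER    -> -6 3 9 3
STORE 0 -> -6 3 9
DIV     -> -6 0
MUL     -> 0
LOAD 0  -> 0 3
MUL     -> 0

0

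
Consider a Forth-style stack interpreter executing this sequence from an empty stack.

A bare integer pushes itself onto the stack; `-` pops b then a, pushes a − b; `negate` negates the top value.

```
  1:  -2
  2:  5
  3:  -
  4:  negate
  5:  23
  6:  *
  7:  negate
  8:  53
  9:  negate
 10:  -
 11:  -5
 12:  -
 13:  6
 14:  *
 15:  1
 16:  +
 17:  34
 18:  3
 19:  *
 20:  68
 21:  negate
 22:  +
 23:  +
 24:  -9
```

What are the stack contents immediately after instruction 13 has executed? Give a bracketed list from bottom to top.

-2      -2
5       -2 5
-       -7
negate  7
23      7 23
*       161
negate  -161
53      -161 53
negate  -161 -53
-       -108
-5      -108 -5
-       -103
6       -103 6

[-103, 6]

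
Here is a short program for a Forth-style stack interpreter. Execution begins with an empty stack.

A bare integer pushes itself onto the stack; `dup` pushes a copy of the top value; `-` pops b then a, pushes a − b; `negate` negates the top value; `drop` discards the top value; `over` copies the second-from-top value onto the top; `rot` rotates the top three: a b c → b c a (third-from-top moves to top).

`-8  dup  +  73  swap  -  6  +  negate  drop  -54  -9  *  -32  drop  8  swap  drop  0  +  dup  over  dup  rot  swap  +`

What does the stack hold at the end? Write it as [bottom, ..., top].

[8, 8, 16]

-8      [-8]
dup     [-8, -8]
+       [-16]
73      [-16, 73]
swap    [73, -16]
-       [89]
6       [89, 6]
+       [95]
negate  [-95]
drop    []
-54     [-54]
-9      [-54, -9]
*       [486]
-32     [486, -32]
drop    [486]
8       [486, 8]
swap    [8, 486]
drop    [8]
0       [8, 0]
+       [8]
dup     [8, 8]
over    [8, 8, 8]
dup     [8, 8, 8, 8]
rot     [8, 8, 8, 8]
swap    [8, 8, 8, 8]
+       [8, 8, 16]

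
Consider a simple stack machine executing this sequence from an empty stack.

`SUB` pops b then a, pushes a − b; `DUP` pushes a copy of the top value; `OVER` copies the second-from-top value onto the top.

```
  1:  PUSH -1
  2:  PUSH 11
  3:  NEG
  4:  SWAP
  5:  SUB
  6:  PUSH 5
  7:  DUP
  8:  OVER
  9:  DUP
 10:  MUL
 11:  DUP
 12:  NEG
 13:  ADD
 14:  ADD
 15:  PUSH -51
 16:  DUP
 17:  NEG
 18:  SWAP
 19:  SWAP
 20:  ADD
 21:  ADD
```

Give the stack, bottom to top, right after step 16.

[-10, 5, 5, -51, -51]

PUSH -1  → -1
PUSH 11  → -1 11
NEG      → -1 -11
SWAP     → -11 -1
SUB      → -10
PUSH 5   → -10 5
DUP      → -10 5 5
OVER     → -10 5 5 5
DUP      → -10 5 5 5 5
MUL      → -10 5 5 25
DUP      → -10 5 5 25 25
NEG      → -10 5 5 25 -25
ADD      → -10 5 5 0
ADD      → -10 5 5
PUSH -51 → -10 5 5 -51
DUP      → -10 5 5 -51 -51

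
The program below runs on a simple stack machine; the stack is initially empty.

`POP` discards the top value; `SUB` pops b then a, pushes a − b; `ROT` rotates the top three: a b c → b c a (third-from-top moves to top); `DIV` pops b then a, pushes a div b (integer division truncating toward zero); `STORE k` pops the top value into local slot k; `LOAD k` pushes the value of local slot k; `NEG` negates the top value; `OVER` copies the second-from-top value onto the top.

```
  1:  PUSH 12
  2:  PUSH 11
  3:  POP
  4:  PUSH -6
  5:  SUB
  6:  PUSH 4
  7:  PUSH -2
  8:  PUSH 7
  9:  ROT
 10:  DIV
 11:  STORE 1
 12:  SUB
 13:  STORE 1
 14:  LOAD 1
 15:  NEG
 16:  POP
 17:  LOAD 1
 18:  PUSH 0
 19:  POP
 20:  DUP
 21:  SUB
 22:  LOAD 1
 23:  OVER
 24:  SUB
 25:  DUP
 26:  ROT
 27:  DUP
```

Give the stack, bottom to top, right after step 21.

PUSH 12 -> [12]
PUSH 11 -> [12, 11]
POP     -> [12]
PUSH -6 -> [12, -6]
SUB     -> [18]
PUSH 4  -> [18, 4]
PUSH -2 -> [18, 4, -2]
PUSH 7  -> [18, 4, -2, 7]
ROT     -> [18, -2, 7, 4]
DIV     -> [18, -2, 1]
STORE 1 -> [18, -2]
SUB     -> [20]
STORE 1 -> []
LOAD 1  -> [20]
NEG     -> [-20]
POP     -> []
LOAD 1  -> [20]
PUSH 0  -> [20, 0]
POP     -> [20]
DUP     -> [20, 20]
SUB     -> [0]

[0]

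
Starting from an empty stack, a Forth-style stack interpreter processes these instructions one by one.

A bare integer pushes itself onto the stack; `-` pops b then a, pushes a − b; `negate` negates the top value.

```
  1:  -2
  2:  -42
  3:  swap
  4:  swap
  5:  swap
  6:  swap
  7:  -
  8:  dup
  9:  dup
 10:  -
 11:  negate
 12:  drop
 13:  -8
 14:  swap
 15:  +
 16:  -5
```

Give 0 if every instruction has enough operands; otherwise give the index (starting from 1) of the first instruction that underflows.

0

-2     -> -2
-42    -> -2 -42
swap   -> -42 -2
swap   -> -2 -42
swap   -> -42 -2
swap   -> -2 -42
-      -> 40
dup    -> 40 40
dup    -> 40 40 40
-      -> 40 0
negate -> 40 0
drop   -> 40
-8     -> 40 -8
swap   -> -8 40
+      -> 32
-5     -> 32 -5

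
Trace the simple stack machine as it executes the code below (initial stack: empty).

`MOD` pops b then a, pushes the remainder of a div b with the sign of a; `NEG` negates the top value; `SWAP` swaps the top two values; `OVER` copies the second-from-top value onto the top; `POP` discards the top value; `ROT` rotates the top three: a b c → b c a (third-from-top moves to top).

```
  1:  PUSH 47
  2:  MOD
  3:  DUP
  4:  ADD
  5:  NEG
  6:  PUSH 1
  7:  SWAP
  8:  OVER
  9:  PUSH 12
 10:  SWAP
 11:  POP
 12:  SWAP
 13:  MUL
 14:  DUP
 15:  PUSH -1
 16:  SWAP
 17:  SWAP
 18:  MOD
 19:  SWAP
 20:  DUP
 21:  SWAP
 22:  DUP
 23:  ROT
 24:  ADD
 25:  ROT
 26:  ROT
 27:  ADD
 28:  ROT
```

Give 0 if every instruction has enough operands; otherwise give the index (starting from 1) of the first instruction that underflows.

2

PUSH 47  47
MOD  — needs 2 operands, stack has 1 → underflow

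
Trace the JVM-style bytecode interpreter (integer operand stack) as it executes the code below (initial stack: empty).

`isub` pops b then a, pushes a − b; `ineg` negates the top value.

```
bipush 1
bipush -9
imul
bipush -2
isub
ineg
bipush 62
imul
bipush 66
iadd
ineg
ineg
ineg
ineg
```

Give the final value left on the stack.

bipush 1  → [1]
bipush -9 → [1, -9]
imul      → [-9]
bipush -2 → [-9, -2]
isub      → [-7]
ineg      → [7]
bipush 62 → [7, 62]
imul      → [434]
bipush 66 → [434, 66]
iadd      → [500]
ineg      → [-500]
ineg      → [500]
ineg      → [-500]
ineg      → [500]

500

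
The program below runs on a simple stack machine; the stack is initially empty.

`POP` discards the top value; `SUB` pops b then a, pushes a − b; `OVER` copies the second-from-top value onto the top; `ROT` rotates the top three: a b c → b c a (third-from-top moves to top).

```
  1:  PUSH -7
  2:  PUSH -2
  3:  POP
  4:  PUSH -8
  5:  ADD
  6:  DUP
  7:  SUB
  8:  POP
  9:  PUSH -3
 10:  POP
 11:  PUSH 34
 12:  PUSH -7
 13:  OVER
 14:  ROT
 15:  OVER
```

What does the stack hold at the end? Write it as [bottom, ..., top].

PUSH -7 → [-7]
PUSH -2 → [-7, -2]
POP     → [-7]
PUSH -8 → [-7, -8]
ADD     → [-15]
DUP     → [-15, -15]
SUB     → [0]
POP     → []
PUSH -3 → [-3]
POP     → []
PUSH 34 → [34]
PUSH -7 → [34, -7]
OVER    → [34, -7, 34]
ROT     → [-7, 34, 34]
OVER    → [-7, 34, 34, 34]

[-7, 34, 34, 34]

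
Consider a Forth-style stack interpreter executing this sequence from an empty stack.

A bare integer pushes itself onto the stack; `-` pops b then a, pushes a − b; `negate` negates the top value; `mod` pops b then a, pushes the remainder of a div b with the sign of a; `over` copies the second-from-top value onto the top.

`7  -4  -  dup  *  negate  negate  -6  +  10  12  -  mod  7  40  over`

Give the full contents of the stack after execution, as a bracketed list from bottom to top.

[1, 7, 40, 7]

7      → [7]
-4     → [7, -4]
-      → [11]
dup    → [11, 11]
*      → [121]
negate → [-121]
negate → [121]
-6     → [121, -6]
+      → [115]
10     → [115, 10]
12     → [115, 10, 12]
-      → [115, -2]
mod    → [1]
7      → [1, 7]
40     → [1, 7, 40]
over   → [1, 7, 40, 7]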